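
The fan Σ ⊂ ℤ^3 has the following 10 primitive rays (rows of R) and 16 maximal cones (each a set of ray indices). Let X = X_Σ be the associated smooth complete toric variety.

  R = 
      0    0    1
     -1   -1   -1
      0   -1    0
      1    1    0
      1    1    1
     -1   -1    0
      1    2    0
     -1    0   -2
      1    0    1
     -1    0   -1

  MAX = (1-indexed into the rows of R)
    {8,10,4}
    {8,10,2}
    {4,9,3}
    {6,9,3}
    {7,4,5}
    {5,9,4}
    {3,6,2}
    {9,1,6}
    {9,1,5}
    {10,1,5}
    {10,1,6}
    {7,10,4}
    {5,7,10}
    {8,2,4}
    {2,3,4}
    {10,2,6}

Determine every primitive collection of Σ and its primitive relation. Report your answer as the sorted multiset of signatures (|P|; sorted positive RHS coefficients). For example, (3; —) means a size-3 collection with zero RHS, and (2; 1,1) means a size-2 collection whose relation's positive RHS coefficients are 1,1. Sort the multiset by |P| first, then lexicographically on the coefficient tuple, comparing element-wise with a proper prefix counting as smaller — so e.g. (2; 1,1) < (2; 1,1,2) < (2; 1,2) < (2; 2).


23 collections generate NE(X_Σ); each relation:

  {2,5}:  v_{2} + v_{5} = 0  ⇒ sig = (2; —)
  {4,6}:  v_{4} + v_{6} = 0  ⇒ sig = (2; —)
  {9,10}:  v_{9} + v_{10} = 0  ⇒ sig = (2; —)
  {1,2}:  v_{1} + v_{2} = v_{6}  ⇒ sig = (2; 1)
  {1,4}:  v_{1} + v_{4} = v_{5}  ⇒ sig = (2; 1)
  {1,8}:  v_{1} + v_{8} = v_{10}  ⇒ sig = (2; 1)
  {2,9}:  v_{2} + v_{9} = v_{3}  ⇒ sig = (2; 1)
  {3,5}:  v_{3} + v_{5} = v_{9}  ⇒ sig = (2; 1)
  {3,7}:  v_{3} + v_{7} = v_{4}  ⇒ sig = (2; 1)
  {3,10}:  v_{3} + v_{10} = v_{2}  ⇒ sig = (2; 1)
  {5,6}:  v_{5} + v_{6} = v_{1}  ⇒ sig = (2; 1)
  {1,3}:  v_{1} + v_{3} = v_{6} + v_{9}  ⇒ sig = (2; 1,1)
  {2,7}:  v_{2} + v_{7} = v_{4} + v_{10}  ⇒ sig = (2; 1,1)
  {5,8}:  v_{5} + v_{8} = v_{4} + v_{10}  ⇒ sig = (2; 1,1)
  {6,7}:  v_{6} + v_{7} = v_{5} + v_{10}  ⇒ sig = (2; 1,1)
  {6,8}:  v_{6} + v_{8} = v_{2} + v_{10}  ⇒ sig = (2; 1,1)
  {7,9}:  v_{7} + v_{9} = v_{4} + v_{5}  ⇒ sig = (2; 1,1)
  {8,9}:  v_{8} + v_{9} = v_{2} + v_{4}  ⇒ sig = (2; 1,1)
  {1,7}:  v_{1} + v_{7} = 2·v_{5} + v_{10}  ⇒ sig = (2; 1,2)
  {3,8}:  v_{3} + v_{8} = 2·v_{2} + v_{4}  ⇒ sig = (2; 1,2)
  {7,8}:  v_{7} + v_{8} = 2·v_{4} + 2·v_{10}  ⇒ sig = (2; 2,2)
  {2,4,10}:  v_{2} + v_{4} + v_{10} = v_{8}  ⇒ sig = (3; 1)
  {4,5,10}:  v_{4} + v_{5} + v_{10} = v_{7}  ⇒ sig = (3; 1)

Signatures (|P|; sorted positive RHS coefficients), sorted:
[(2; —), (2; —), (2; —), (2; 1), (2; 1), (2; 1), (2; 1), (2; 1), (2; 1), (2; 1), (2; 1), (2; 1,1), (2; 1,1), (2; 1,1), (2; 1,1), (2; 1,1), (2; 1,1), (2; 1,1), (2; 1,2), (2; 1,2), (2; 2,2), (3; 1), (3; 1)]


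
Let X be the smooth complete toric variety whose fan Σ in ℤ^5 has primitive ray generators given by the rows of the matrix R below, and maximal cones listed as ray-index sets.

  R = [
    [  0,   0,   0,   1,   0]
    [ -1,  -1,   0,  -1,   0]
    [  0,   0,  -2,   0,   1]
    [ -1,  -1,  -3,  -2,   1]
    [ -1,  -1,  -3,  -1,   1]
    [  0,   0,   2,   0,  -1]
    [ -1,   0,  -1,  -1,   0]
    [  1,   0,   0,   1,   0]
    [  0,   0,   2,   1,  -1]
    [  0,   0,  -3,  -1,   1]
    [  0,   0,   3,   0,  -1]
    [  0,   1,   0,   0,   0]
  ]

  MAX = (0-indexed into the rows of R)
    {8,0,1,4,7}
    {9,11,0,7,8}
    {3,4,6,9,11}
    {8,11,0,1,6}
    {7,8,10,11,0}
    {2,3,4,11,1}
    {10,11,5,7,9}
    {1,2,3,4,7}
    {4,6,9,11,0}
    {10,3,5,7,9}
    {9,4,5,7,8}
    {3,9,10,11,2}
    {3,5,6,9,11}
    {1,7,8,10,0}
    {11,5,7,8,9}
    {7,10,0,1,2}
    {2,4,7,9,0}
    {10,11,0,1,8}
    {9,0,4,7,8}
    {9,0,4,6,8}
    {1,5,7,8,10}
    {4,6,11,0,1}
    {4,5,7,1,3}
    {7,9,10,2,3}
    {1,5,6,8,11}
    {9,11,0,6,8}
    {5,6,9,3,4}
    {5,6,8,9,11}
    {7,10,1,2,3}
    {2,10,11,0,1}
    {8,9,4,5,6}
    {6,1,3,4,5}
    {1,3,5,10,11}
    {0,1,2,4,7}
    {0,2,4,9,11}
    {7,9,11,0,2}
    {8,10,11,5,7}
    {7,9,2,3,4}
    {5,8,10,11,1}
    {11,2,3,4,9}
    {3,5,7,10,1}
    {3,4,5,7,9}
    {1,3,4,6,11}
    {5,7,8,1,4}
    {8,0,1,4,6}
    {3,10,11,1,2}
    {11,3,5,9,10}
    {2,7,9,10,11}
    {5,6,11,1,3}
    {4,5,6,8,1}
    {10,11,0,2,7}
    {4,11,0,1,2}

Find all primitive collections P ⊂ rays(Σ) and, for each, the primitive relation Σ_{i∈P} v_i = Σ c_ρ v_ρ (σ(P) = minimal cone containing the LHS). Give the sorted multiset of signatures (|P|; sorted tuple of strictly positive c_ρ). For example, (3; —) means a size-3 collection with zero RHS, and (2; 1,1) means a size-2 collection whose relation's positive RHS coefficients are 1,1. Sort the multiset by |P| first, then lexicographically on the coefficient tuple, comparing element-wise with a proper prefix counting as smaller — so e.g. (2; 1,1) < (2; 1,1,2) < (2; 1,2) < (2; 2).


Σ has 17 primitive collections:

  P={2,5}:  v_{2} + v_{5} = 0  →  sig = (2; —)
  P={0,3}:  v_{0} + v_{3} = v_{4}  →  sig = (2; 1)
  P={0,5}:  v_{0} + v_{5} = v_{8}  →  sig = (2; 1)
  P={1,9}:  v_{1} + v_{9} = v_{3}  →  sig = (2; 1)
  P={2,8}:  v_{2} + v_{8} = v_{0}  →  sig = (2; 1)
  P={4,10}:  v_{4} + v_{10} = v_{1}  →  sig = (2; 1)
  P={2,6}:  v_{2} + v_{6} = v_{4} + v_{11}  →  sig = (2; 1,1)
  P={3,8}:  v_{3} + v_{8} = v_{4} + v_{5}  →  sig = (2; 1,1)
  P={6,7}:  v_{6} + v_{7} = v_{8} + v_{9}  →  sig = (2; 1,1)
  P={6,10}:  v_{6} + v_{10} = v_{1} + v_{5} + v_{11}  →  sig = (2; 1,1,1)
  P={0,9,10}:  v_{0} + v_{9} + v_{10} = 0  →  sig = (3; —)
  P={1,7,11}:  v_{1} + v_{7} + v_{11} = 0  →  sig = (3; —)
  P={3,7,11}:  v_{3} + v_{7} + v_{11} = v_{9}  →  sig = (3; 1)
  P={4,5,11}:  v_{4} + v_{5} + v_{11} = v_{6}  →  sig = (3; 1)
  P={8,9,10}:  v_{8} + v_{9} + v_{10} = v_{5}  →  sig = (3; 1)
  P={4,7,11}:  v_{4} + v_{7} + v_{11} = v_{0} + v_{9}  →  sig = (3; 1,1)
  P={4,8,11}:  v_{4} + v_{8} + v_{11} = v_{0} + v_{6}  →  sig = (3; 1,1)

Signatures (|P|; sorted positive RHS coefficients), sorted:
{ (2; —),  (2; 1) ×5,  (2; 1,1) ×3,  (2; 1,1,1),  (3; —) ×2,  (3; 1) ×3,  (3; 1,1) ×2 }


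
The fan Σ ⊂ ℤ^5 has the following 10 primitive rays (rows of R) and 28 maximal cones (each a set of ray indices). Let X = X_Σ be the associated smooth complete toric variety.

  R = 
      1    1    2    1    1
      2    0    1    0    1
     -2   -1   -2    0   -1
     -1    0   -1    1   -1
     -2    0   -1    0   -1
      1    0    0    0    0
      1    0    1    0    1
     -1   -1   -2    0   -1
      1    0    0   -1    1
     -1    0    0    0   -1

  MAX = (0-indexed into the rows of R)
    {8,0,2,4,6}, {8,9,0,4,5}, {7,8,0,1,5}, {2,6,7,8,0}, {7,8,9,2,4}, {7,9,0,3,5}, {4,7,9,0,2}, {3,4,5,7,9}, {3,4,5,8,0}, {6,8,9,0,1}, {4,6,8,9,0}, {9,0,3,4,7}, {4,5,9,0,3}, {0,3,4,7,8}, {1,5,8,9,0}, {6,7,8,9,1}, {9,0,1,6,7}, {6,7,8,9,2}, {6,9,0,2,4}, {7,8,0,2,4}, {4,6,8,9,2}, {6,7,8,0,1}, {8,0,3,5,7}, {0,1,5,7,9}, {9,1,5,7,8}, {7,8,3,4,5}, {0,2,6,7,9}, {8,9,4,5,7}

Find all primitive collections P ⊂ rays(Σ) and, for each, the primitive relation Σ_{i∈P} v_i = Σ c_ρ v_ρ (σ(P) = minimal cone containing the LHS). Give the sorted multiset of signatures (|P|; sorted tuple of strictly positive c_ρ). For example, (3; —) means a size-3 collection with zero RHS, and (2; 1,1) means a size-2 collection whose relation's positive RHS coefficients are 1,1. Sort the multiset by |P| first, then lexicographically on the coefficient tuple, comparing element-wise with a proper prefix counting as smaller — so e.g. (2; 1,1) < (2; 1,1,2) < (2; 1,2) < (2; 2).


12 collections generate NE(X_Σ); each relation:

  P={1,4}:  v_{1} + v_{4} = 0 ; sig = (2; —)
  P={2,5}:  v_{2} + v_{5} = v_{7} ; sig = (2; 1)
  P={5,6}:  v_{5} + v_{6} = v_{1} ; sig = (2; 1)
  P={1,2}:  v_{1} + v_{2} = v_{6} + v_{7} ; sig = (2; 1,1)
  P={3,6}:  v_{3} + v_{6} = v_{0} + v_{7} ; sig = (2; 1,1)
  P={1,3}:  v_{1} + v_{3} = v_{0} + v_{5} + v_{7} ; sig = (2; 1,1,1)
  P={2,3}:  v_{2} + v_{3} = v_{0} + v_{4} + 2·v_{7} ; sig = (2; 1,1,2)
  P={4,6,7}:  v_{4} + v_{6} + v_{7} = v_{2} ; sig = (3; 1)
  P={3,8,9}:  v_{3} + v_{8} + v_{9} = v_{4} + v_{5} ; sig = (3; 1,1)
  P={0,7,8,9}:  v_{0} + v_{7} + v_{8} + v_{9} = 0 ; sig = (4; —)
  P={0,4,5,7}:  v_{0} + v_{4} + v_{5} + v_{7} = v_{3} ; sig = (4; 1)
  P={0,2,8,9}:  v_{0} + v_{2} + v_{8} + v_{9} = v_{4} + v_{6} ; sig = (4; 1,1)

Hence PRS(X_Σ) =
{ (2; —),  (2; 1) ×2,  (2; 1,1) ×2,  (2; 1,1,1),  (2; 1,1,2),  (3; 1),  (3; 1,1),  (4; —),  (4; 1),  (4; 1,1) }


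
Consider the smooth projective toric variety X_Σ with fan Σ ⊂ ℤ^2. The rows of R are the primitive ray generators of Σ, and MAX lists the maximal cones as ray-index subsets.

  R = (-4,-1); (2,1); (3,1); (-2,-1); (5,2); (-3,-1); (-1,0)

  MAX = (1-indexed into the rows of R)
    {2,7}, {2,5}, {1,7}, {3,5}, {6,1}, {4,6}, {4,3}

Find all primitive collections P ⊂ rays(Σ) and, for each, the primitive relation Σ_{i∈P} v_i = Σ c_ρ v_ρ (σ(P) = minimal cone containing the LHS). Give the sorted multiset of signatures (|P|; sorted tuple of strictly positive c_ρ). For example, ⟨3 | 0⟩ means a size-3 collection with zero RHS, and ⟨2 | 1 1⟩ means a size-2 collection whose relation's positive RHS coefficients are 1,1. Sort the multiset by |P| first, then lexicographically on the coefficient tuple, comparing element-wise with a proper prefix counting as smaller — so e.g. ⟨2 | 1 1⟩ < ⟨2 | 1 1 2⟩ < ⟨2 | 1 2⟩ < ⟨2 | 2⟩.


Σ has 14 primitive collections:

  {2,4}:  v_{2} + v_{4} = 0  ⟹  sig = ⟨2 | 0⟩
  {3,6}:  v_{3} + v_{6} = 0  ⟹  sig = ⟨2 | 0⟩
  {1,3}:  v_{1} + v_{3} = v_{7}  ⟹  sig = ⟨2 | 1⟩
  {2,3}:  v_{2} + v_{3} = v_{5}  ⟹  sig = ⟨2 | 1⟩
  {2,6}:  v_{2} + v_{6} = v_{7}  ⟹  sig = ⟨2 | 1⟩
  {3,7}:  v_{3} + v_{7} = v_{2}  ⟹  sig = ⟨2 | 1⟩
  {4,5}:  v_{4} + v_{5} = v_{3}  ⟹  sig = ⟨2 | 1⟩
  {4,7}:  v_{4} + v_{7} = v_{6}  ⟹  sig = ⟨2 | 1⟩
  {5,6}:  v_{5} + v_{6} = v_{2}  ⟹  sig = ⟨2 | 1⟩
  {6,7}:  v_{6} + v_{7} = v_{1}  ⟹  sig = ⟨2 | 1⟩
  {1,5}:  v_{1} + v_{5} = v_{2} + v_{7}  ⟹  sig = ⟨2 | 1 1⟩
  {1,2}:  v_{1} + v_{2} = 2·v_{7}  ⟹  sig = ⟨2 | 2⟩
  {1,4}:  v_{1} + v_{4} = 2·v_{6}  ⟹  sig = ⟨2 | 2⟩
  {5,7}:  v_{5} + v_{7} = 2·v_{2}  ⟹  sig = ⟨2 | 2⟩

so the primitive-relation signature multiset is
{ ⟨2 | 0⟩ ×2,  ⟨2 | 1⟩ ×8,  ⟨2 | 1 1⟩,  ⟨2 | 2⟩ ×3 }


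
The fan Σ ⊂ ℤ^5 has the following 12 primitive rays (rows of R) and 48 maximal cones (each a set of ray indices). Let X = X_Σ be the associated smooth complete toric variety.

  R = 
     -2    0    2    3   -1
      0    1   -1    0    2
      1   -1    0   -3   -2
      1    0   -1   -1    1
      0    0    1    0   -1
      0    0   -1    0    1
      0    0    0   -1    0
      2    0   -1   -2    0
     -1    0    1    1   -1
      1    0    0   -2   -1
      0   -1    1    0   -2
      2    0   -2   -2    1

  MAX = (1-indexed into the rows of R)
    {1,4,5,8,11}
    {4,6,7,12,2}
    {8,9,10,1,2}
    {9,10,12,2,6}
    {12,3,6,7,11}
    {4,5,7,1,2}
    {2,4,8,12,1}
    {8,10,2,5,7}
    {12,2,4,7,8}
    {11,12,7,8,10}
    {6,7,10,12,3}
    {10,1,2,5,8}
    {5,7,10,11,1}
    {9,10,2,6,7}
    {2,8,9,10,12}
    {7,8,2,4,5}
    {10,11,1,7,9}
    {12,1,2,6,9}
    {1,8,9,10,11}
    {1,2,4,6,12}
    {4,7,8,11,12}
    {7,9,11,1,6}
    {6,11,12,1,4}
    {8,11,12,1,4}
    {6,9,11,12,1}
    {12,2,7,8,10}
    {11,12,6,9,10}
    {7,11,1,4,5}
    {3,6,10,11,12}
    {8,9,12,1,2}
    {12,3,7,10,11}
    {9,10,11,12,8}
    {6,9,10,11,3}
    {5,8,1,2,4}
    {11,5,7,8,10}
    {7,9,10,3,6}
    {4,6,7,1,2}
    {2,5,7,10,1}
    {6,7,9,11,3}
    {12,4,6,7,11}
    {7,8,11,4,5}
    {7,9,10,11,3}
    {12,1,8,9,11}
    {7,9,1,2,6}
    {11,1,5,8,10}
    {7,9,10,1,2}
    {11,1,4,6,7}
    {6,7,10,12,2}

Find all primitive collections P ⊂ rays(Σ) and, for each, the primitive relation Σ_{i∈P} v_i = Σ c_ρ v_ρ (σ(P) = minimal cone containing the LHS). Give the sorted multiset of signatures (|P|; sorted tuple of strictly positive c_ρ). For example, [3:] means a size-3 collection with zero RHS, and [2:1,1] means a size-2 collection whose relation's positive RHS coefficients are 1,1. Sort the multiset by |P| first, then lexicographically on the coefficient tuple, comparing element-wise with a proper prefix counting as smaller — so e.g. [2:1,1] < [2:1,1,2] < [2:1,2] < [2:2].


20 minimal non-faces of Δ(Σ) (on 12 rays):

  P = {2,11}:  v_{2} + v_{11} = 0  ⇒ sig = [2:]
  P = {4,9}:  v_{4} + v_{9} = 0  ⇒ sig = [2:]
  P = {5,6}:  v_{5} + v_{6} = 0  ⇒ sig = [2:]
  P = {5,12}:  v_{5} + v_{12} = v_{8}  ⇒ sig = [2:1]
  P = {6,8}:  v_{6} + v_{8} = v_{12}  ⇒ sig = [2:1]
  P = {4,10}:  v_{4} + v_{10} = v_{7} + v_{8}  ⇒ sig = [2:1,1]
  P = {5,9}:  v_{5} + v_{9} = v_{1} + v_{10}  ⇒ sig = [2:1,1]
  P = {1,3}:  v_{1} + v_{3} = v_{7} + v_{9} + v_{11}  ⇒ sig = [2:1,1,1]
  P = {2,3}:  v_{2} + v_{3} = v_{6} + v_{7} + v_{10}  ⇒ sig = [2:1,1,1]
  P = {3,5}:  v_{3} + v_{5} = v_{7} + v_{10} + v_{11}  ⇒ sig = [2:1,1,1]
  P = {3,8}:  v_{3} + v_{8} = v_{7} + v_{10} + v_{11} + v_{12}  ⇒ sig = [2:1,1,1,1]
  P = {3,4}:  v_{3} + v_{4} = 2·v_{7} + v_{11} + v_{12}  ⇒ sig = [2:1,1,2]
  P = {1,7,12}:  v_{1} + v_{7} + v_{12} = 0  ⇒ sig = [3:]
  P = {1,6,10}:  v_{1} + v_{6} + v_{10} = v_{9}  ⇒ sig = [3:1]
  P = {1,7,8}:  v_{1} + v_{7} + v_{8} = v_{5}  ⇒ sig = [3:1]
  P = {7,8,9}:  v_{7} + v_{8} + v_{9} = v_{10}  ⇒ sig = [3:1]
  P = {1,10,12}:  v_{1} + v_{10} + v_{12} = v_{8} + v_{9}  ⇒ sig = [3:1,1]
  P = {7,9,12}:  v_{7} + v_{9} + v_{12} = v_{6} + v_{10}  ⇒ sig = [3:1,1]
  P = {3,9,12}:  v_{3} + v_{9} + v_{12} = 2·v_{6} + 2·v_{10} + v_{11}  ⇒ sig = [3:1,2,2]
  P = {6,7,10,11}:  v_{6} + v_{7} + v_{10} + v_{11} = v_{3}  ⇒ sig = [4:1]

so the primitive-relation signature multiset is
[[2:], [2:], [2:], [2:1], [2:1], [2:1,1], [2:1,1], [2:1,1,1], [2:1,1,1], [2:1,1,1], [2:1,1,1,1], [2:1,1,2], [3:], [3:1], [3:1], [3:1], [3:1,1], [3:1,1], [3:1,2,2], [4:1]]


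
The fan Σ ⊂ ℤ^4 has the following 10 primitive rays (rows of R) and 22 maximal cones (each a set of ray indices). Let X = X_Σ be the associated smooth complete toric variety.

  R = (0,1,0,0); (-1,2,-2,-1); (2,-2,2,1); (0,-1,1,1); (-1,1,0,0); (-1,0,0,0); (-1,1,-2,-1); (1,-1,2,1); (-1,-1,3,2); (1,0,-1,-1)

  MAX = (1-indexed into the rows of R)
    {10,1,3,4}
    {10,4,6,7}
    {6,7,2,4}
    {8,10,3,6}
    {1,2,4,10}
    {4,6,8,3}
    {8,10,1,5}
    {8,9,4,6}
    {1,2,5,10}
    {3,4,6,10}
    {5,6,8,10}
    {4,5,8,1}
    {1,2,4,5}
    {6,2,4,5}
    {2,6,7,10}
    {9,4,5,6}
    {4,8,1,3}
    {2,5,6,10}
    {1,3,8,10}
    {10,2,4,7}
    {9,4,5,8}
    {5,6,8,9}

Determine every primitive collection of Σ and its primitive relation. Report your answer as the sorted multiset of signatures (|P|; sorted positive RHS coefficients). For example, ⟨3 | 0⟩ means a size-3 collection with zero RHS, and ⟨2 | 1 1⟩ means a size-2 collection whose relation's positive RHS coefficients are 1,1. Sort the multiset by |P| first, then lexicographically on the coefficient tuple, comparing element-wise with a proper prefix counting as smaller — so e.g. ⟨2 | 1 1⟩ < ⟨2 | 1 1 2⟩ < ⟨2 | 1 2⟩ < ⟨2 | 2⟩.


|primitive collections| = 17. Relations:

  P={7,8}:  v_{7} + v_{8} = 0  ⟹  sig = ⟨2 | 0⟩
  P={1,6}:  v_{1} + v_{6} = v_{5}  ⟹  sig = ⟨2 | 1⟩
  P={1,7}:  v_{1} + v_{7} = v_{2}  ⟹  sig = ⟨2 | 1⟩
  P={2,8}:  v_{2} + v_{8} = v_{1}  ⟹  sig = ⟨2 | 1⟩
  P={3,5}:  v_{3} + v_{5} = v_{8}  ⟹  sig = ⟨2 | 1⟩
  P={3,7}:  v_{3} + v_{7} = v_{4} + v_{10}  ⟹  sig = ⟨2 | 1 1⟩
  P={5,7}:  v_{5} + v_{7} = v_{2} + v_{6}  ⟹  sig = ⟨2 | 1 1⟩
  P={9,10}:  v_{9} + v_{10} = v_{6} + v_{8}  ⟹  sig = ⟨2 | 1 1⟩
  P={2,3}:  v_{2} + v_{3} = v_{1} + v_{4} + v_{10}  ⟹  sig = ⟨2 | 1 1 1⟩
  P={7,9}:  v_{7} + v_{9} = v_{4} + v_{5} + v_{6}  ⟹  sig = ⟨2 | 1 1 1⟩
  P={1,9}:  v_{1} + v_{9} = v_{4} + 2·v_{5} + v_{8}  ⟹  sig = ⟨2 | 1 1 2⟩
  P={3,9}:  v_{3} + v_{9} = v_{4} + v_{6} + 2·v_{8}  ⟹  sig = ⟨2 | 1 1 2⟩
  P={2,9}:  v_{2} + v_{9} = v_{4} + 2·v_{5}  ⟹  sig = ⟨2 | 1 2⟩
  P={4,5,10}:  v_{4} + v_{5} + v_{10} = 0  ⟹  sig = ⟨3 | 0⟩
  P={4,8,10}:  v_{4} + v_{8} + v_{10} = v_{3}  ⟹  sig = ⟨3 | 1⟩
  P={2,4,6,10}:  v_{2} + v_{4} + v_{6} + v_{10} = v_{7}  ⟹  sig = ⟨4 | 1⟩
  P={4,5,6,8}:  v_{4} + v_{5} + v_{6} + v_{8} = v_{9}  ⟹  sig = ⟨4 | 1⟩

Signatures (|P|; sorted positive RHS coefficients), sorted:
[⟨2 | 0⟩, ⟨2 | 1⟩, ⟨2 | 1⟩, ⟨2 | 1⟩, ⟨2 | 1⟩, ⟨2 | 1 1⟩, ⟨2 | 1 1⟩, ⟨2 | 1 1⟩, ⟨2 | 1 1 1⟩, ⟨2 | 1 1 1⟩, ⟨2 | 1 1 2⟩, ⟨2 | 1 1 2⟩, ⟨2 | 1 2⟩, ⟨3 | 0⟩, ⟨3 | 1⟩, ⟨4 | 1⟩, ⟨4 | 1⟩]


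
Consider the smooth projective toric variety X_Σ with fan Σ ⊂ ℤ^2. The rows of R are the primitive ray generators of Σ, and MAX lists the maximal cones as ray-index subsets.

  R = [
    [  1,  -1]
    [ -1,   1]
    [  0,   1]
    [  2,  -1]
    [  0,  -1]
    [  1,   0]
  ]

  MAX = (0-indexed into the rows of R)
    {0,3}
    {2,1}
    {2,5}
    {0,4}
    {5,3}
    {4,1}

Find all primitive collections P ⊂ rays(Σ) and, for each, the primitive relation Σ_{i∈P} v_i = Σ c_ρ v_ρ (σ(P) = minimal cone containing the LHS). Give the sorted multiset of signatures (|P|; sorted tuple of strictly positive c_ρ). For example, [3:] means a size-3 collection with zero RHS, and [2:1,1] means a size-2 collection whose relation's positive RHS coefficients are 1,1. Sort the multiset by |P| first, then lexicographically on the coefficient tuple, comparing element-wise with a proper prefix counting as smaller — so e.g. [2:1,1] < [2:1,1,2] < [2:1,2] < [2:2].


9 collections generate NE(X_Σ); each relation:

  P = {0,1}:  v_{0} + v_{1} = 0  ⟹  sig = [2:]
  P = {2,4}:  v_{2} + v_{4} = 0  ⟹  sig = [2:]
  P = {0,2}:  v_{0} + v_{2} = v_{5}  ⟹  sig = [2:1]
  P = {0,5}:  v_{0} + v_{5} = v_{3}  ⟹  sig = [2:1]
  P = {1,3}:  v_{1} + v_{3} = v_{5}  ⟹  sig = [2:1]
  P = {1,5}:  v_{1} + v_{5} = v_{2}  ⟹  sig = [2:1]
  P = {4,5}:  v_{4} + v_{5} = v_{0}  ⟹  sig = [2:1]
  P = {2,3}:  v_{2} + v_{3} = 2·v_{5}  ⟹  sig = [2:2]
  P = {3,4}:  v_{3} + v_{4} = 2·v_{0}  ⟹  sig = [2:2]

Sorted signature multiset PRS(X):
    [2:]
    [2:]
    [2:1]
    [2:1]
    [2:1]
    [2:1]
    [2:1]
    [2:2]
    [2:2]


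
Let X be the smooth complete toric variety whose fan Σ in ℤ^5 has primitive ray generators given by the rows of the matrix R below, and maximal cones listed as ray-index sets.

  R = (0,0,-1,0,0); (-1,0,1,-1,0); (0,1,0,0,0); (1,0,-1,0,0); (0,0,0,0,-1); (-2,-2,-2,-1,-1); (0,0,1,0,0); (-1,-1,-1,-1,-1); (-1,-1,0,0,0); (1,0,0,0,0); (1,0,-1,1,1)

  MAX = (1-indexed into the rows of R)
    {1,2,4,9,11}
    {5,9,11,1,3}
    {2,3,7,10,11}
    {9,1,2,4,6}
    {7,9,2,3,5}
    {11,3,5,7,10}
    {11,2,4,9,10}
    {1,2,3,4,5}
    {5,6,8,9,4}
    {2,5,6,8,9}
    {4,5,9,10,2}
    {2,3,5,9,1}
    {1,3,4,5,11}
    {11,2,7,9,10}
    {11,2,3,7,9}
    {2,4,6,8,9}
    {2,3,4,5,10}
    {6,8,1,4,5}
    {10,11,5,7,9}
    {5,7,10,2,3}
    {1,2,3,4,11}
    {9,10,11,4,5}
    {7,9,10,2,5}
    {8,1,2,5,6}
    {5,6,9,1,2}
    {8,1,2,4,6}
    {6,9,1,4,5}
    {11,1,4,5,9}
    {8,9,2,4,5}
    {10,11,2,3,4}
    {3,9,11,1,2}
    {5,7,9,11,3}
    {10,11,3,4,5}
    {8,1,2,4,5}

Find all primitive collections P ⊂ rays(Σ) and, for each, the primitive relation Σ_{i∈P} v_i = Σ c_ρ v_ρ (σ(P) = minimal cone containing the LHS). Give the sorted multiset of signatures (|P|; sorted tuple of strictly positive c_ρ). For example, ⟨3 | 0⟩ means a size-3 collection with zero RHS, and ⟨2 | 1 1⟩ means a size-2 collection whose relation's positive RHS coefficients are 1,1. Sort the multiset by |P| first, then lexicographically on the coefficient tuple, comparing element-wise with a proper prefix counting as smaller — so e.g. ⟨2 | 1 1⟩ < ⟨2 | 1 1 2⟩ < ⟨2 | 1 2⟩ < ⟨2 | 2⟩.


Σ has 17 primitive collections:

  {1,7}:  v_{1} + v_{7} = 0  so sig = ⟨2 | 0⟩
  {1,10}:  v_{1} + v_{10} = v_{4}  so sig = ⟨2 | 1⟩
  {4,7}:  v_{4} + v_{7} = v_{10}  so sig = ⟨2 | 1⟩
  {6,7}:  v_{6} + v_{7} = v_{8} + v_{9}  so sig = ⟨2 | 1 1⟩
  {6,10}:  v_{6} + v_{10} = v_{4} + v_{8} + v_{9}  so sig = ⟨2 | 1 1 1⟩
  {8,11}:  v_{8} + v_{11} = v_{1} + v_{4} + v_{9}  so sig = ⟨2 | 1 1 1⟩
  {7,8}:  v_{7} + v_{8} = v_{2} + v_{4} + v_{5} + v_{9}  so sig = ⟨2 | 1 1 1 1⟩
  {8,10}:  v_{8} + v_{10} = v_{2} + 2·v_{4} + v_{5} + v_{9}  so sig = ⟨2 | 1 1 1 2⟩
  {3,6}:  v_{3} + v_{6} = 3·v_{1} + v_{2} + v_{5} + v_{9}  so sig = ⟨2 | 1 1 1 3⟩
  {3,8}:  v_{3} + v_{8} = 2·v_{1} + v_{2} + v_{5}  so sig = ⟨2 | 1 1 2⟩
  {6,11}:  v_{6} + v_{11} = 2·v_{1} + v_{4} + 2·v_{9}  so sig = ⟨2 | 1 2 2⟩
  {2,5,11}:  v_{2} + v_{5} + v_{11} = 0  so sig = ⟨3 | 0⟩
  {3,9,10}:  v_{3} + v_{9} + v_{10} = 0  so sig = ⟨3 | 0⟩
  {1,8,9}:  v_{1} + v_{8} + v_{9} = v_{6}  so sig = ⟨3 | 1⟩
  {3,4,9}:  v_{3} + v_{4} + v_{9} = v_{1}  so sig = ⟨3 | 1⟩
  {2,4,5,6}:  v_{2} + v_{4} + v_{5} + v_{6} = 2·v_{8}  so sig = ⟨4 | 2⟩
  {1,2,4,5,9}:  v_{1} + v_{2} + v_{4} + v_{5} + v_{9} = v_{8}  so sig = ⟨5 | 1⟩

so the primitive-relation signature multiset is
[⟨2 | 0⟩, ⟨2 | 1⟩, ⟨2 | 1⟩, ⟨2 | 1 1⟩, ⟨2 | 1 1 1⟩, ⟨2 | 1 1 1⟩, ⟨2 | 1 1 1 1⟩, ⟨2 | 1 1 1 2⟩, ⟨2 | 1 1 1 3⟩, ⟨2 | 1 1 2⟩, ⟨2 | 1 2 2⟩, ⟨3 | 0⟩, ⟨3 | 0⟩, ⟨3 | 1⟩, ⟨3 | 1⟩, ⟨4 | 2⟩, ⟨5 | 1⟩]


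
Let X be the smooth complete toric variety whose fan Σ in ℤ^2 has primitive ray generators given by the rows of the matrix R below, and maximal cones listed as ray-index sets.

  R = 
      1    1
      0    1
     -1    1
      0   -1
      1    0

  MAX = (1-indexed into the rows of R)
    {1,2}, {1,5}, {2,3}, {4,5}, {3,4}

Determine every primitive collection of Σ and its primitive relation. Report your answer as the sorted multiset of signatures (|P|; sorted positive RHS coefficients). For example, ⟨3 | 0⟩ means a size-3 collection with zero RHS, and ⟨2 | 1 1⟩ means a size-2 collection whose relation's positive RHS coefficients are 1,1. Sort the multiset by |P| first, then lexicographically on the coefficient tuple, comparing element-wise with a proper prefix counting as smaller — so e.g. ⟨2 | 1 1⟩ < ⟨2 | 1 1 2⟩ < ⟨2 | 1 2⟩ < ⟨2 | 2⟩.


Primitive collections (5):

  P={2,4}:  v_{2} + v_{4} = 0  so sig = ⟨2 | 0⟩
  P={1,4}:  v_{1} + v_{4} = v_{5}  so sig = ⟨2 | 1⟩
  P={2,5}:  v_{2} + v_{5} = v_{1}  so sig = ⟨2 | 1⟩
  P={3,5}:  v_{3} + v_{5} = v_{2}  so sig = ⟨2 | 1⟩
  P={1,3}:  v_{1} + v_{3} = 2·v_{2}  so sig = ⟨2 | 2⟩

Hence PRS(X_Σ) =
    ⟨2 | 0⟩
    ⟨2 | 1⟩
    ⟨2 | 1⟩
    ⟨2 | 1⟩
    ⟨2 | 2⟩


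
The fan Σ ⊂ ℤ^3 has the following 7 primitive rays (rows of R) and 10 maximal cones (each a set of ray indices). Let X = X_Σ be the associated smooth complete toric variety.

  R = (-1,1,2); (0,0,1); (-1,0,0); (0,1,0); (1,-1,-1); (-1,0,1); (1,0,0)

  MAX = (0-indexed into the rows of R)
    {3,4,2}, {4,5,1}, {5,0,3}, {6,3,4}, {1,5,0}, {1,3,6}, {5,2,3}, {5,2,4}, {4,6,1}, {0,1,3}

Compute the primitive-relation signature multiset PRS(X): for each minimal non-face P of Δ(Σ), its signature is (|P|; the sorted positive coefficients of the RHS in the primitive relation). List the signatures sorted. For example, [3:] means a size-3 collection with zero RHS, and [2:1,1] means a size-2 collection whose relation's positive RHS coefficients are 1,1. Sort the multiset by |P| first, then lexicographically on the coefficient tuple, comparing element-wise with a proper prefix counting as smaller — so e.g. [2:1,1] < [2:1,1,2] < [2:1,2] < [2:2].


|primitive collections| = 9. Relations:

  P = {2,6}:  v_{2} + v_{6} = 0 ; sig = [2:]
  P = {0,4}:  v_{0} + v_{4} = v_{1} ; sig = [2:1]
  P = {1,2}:  v_{1} + v_{2} = v_{5} ; sig = [2:1]
  P = {5,6}:  v_{5} + v_{6} = v_{1} ; sig = [2:1]
  P = {0,2}:  v_{0} + v_{2} = v_{3} + 2·v_{5} ; sig = [2:1,2]
  P = {0,6}:  v_{0} + v_{6} = 2·v_{1} + v_{3} ; sig = [2:1,2]
  P = {3,4,5}:  v_{3} + v_{4} + v_{5} = 0 ; sig = [3:]
  P = {1,3,4}:  v_{1} + v_{3} + v_{4} = v_{6} ; sig = [3:1]
  P = {1,3,5}:  v_{1} + v_{3} + v_{5} = v_{0} ; sig = [3:1]

Signatures (|P|; sorted positive RHS coefficients), sorted:
{ [2:],  [2:1] ×3,  [2:1,2] ×2,  [3:],  [3:1] ×2 }


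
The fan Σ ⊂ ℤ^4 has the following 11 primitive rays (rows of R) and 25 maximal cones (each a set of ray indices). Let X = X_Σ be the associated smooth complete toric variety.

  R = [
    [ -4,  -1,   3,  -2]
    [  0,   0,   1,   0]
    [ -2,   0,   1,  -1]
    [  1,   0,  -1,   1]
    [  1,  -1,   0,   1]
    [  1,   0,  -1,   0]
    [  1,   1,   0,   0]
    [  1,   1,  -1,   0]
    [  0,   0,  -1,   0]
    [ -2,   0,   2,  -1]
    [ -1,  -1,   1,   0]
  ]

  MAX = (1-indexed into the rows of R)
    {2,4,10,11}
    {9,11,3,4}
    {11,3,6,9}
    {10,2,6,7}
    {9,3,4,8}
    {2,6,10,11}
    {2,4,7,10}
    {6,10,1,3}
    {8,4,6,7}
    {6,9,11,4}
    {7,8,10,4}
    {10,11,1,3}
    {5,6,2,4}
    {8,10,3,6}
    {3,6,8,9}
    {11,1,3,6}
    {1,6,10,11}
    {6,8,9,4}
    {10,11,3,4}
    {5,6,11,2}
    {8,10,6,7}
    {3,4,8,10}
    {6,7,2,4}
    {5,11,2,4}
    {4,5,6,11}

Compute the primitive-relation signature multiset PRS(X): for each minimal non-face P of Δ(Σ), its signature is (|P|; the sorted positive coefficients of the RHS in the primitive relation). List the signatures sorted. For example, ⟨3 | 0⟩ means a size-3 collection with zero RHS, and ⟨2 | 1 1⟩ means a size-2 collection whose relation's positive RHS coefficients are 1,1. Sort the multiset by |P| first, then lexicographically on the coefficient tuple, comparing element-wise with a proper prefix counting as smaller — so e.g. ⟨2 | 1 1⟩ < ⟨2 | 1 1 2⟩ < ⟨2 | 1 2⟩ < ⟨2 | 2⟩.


23 minimal non-faces of Δ(Σ) (on 11 rays):

  • {2,9}:  v_{2} + v_{9} = 0 ; sig = ⟨2 | 0⟩
  • {8,11}:  v_{8} + v_{11} = 0 ; sig = ⟨2 | 0⟩
  • {2,3}:  v_{2} + v_{3} = v_{10} ; sig = ⟨2 | 1⟩
  • {2,8}:  v_{2} + v_{8} = v_{7} ; sig = ⟨2 | 1⟩
  • {3,5}:  v_{3} + v_{5} = v_{11} ; sig = ⟨2 | 1⟩
  • {7,9}:  v_{7} + v_{9} = v_{8} ; sig = ⟨2 | 1⟩
  • {7,11}:  v_{7} + v_{11} = v_{2} ; sig = ⟨2 | 1⟩
  • {9,10}:  v_{9} + v_{10} = v_{3} ; sig = ⟨2 | 1⟩
  • {1,4}:  v_{1} + v_{4} = v_{3} + v_{11} ; sig = ⟨2 | 1 1⟩
  • {3,7}:  v_{3} + v_{7} = v_{8} + v_{10} ; sig = ⟨2 | 1 1⟩
  • {5,10}:  v_{5} + v_{10} = v_{2} + v_{11} ; sig = ⟨2 | 1 1⟩
  • {1,8}:  v_{1} + v_{8} = v_{3} + v_{6} + v_{10} ; sig = ⟨2 | 1 1 1⟩
  • {5,8}:  v_{5} + v_{8} = v_{2} + v_{4} + v_{6} ; sig = ⟨2 | 1 1 1⟩
  • {5,9}:  v_{5} + v_{9} = v_{4} + v_{6} + v_{11} ; sig = ⟨2 | 1 1 1⟩
  • {1,2}:  v_{1} + v_{2} = v_{6} + 2·v_{10} + v_{11} ; sig = ⟨2 | 1 1 2⟩
  • {1,5}:  v_{1} + v_{5} = v_{6} + v_{10} + 2·v_{11} ; sig = ⟨2 | 1 1 2⟩
  • {1,9}:  v_{1} + v_{9} = 2·v_{3} + v_{6} + v_{11} ; sig = ⟨2 | 1 1 2⟩
  • {5,7}:  v_{5} + v_{7} = 2·v_{2} + v_{4} + v_{6} ; sig = ⟨2 | 1 1 2⟩
  • {1,7}:  v_{1} + v_{7} = v_{6} + 2·v_{10} ; sig = ⟨2 | 1 2⟩
  • {4,6,10}:  v_{4} + v_{6} + v_{10} = 0 ; sig = ⟨3 | 0⟩
  • {3,4,6}:  v_{3} + v_{4} + v_{6} = v_{9} ; sig = ⟨3 | 1⟩
  • {2,4,6,11}:  v_{2} + v_{4} + v_{6} + v_{11} = v_{5} ; sig = ⟨4 | 1⟩
  • {3,6,10,11}:  v_{3} + v_{6} + v_{10} + v_{11} = v_{1} ; sig = ⟨4 | 1⟩

Sorted signature multiset PRS(X):
{ ⟨2 | 0⟩ ×2,  ⟨2 | 1⟩ ×6,  ⟨2 | 1 1⟩ ×3,  ⟨2 | 1 1 1⟩ ×3,  ⟨2 | 1 1 2⟩ ×4,  ⟨2 | 1 2⟩,  ⟨3 | 0⟩,  ⟨3 | 1⟩,  ⟨4 | 1⟩ ×2 }


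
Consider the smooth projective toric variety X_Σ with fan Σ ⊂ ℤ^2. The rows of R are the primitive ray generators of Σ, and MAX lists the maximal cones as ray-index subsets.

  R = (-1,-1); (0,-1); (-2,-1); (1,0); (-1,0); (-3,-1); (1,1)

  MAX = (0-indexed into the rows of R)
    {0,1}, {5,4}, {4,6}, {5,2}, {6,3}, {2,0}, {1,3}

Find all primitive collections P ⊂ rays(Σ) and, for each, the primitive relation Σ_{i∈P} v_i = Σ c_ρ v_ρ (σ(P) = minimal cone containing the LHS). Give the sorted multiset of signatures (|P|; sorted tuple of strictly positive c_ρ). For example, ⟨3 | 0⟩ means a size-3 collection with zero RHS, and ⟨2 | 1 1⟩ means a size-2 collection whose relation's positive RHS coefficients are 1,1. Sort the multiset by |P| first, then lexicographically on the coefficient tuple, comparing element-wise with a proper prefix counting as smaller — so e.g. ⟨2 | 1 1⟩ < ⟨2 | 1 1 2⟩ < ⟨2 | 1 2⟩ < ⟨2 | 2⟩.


14 collections generate NE(X_Σ); each relation:

  P = {0,6}:  v_{0} + v_{6} = 0  →  sig = ⟨2 | 0⟩
  P = {3,4}:  v_{3} + v_{4} = 0  →  sig = ⟨2 | 0⟩
  P = {0,3}:  v_{0} + v_{3} = v_{1}  →  sig = ⟨2 | 1⟩
  P = {0,4}:  v_{0} + v_{4} = v_{2}  →  sig = ⟨2 | 1⟩
  P = {1,4}:  v_{1} + v_{4} = v_{0}  →  sig = ⟨2 | 1⟩
  P = {1,6}:  v_{1} + v_{6} = v_{3}  →  sig = ⟨2 | 1⟩
  P = {2,3}:  v_{2} + v_{3} = v_{0}  →  sig = ⟨2 | 1⟩
  P = {2,4}:  v_{2} + v_{4} = v_{5}  →  sig = ⟨2 | 1⟩
  P = {2,6}:  v_{2} + v_{6} = v_{4}  →  sig = ⟨2 | 1⟩
  P = {3,5}:  v_{3} + v_{5} = v_{2}  →  sig = ⟨2 | 1⟩
  P = {1,5}:  v_{1} + v_{5} = v_{0} + v_{2}  →  sig = ⟨2 | 1 1⟩
  P = {0,5}:  v_{0} + v_{5} = 2·v_{2}  →  sig = ⟨2 | 2⟩
  P = {1,2}:  v_{1} + v_{2} = 2·v_{0}  →  sig = ⟨2 | 2⟩
  P = {5,6}:  v_{5} + v_{6} = 2·v_{4}  →  sig = ⟨2 | 2⟩

Hence PRS(X_Σ) =
[⟨2 | 0⟩, ⟨2 | 0⟩, ⟨2 | 1⟩, ⟨2 | 1⟩, ⟨2 | 1⟩, ⟨2 | 1⟩, ⟨2 | 1⟩, ⟨2 | 1⟩, ⟨2 | 1⟩, ⟨2 | 1⟩, ⟨2 | 1 1⟩, ⟨2 | 2⟩, ⟨2 | 2⟩, ⟨2 | 2⟩]


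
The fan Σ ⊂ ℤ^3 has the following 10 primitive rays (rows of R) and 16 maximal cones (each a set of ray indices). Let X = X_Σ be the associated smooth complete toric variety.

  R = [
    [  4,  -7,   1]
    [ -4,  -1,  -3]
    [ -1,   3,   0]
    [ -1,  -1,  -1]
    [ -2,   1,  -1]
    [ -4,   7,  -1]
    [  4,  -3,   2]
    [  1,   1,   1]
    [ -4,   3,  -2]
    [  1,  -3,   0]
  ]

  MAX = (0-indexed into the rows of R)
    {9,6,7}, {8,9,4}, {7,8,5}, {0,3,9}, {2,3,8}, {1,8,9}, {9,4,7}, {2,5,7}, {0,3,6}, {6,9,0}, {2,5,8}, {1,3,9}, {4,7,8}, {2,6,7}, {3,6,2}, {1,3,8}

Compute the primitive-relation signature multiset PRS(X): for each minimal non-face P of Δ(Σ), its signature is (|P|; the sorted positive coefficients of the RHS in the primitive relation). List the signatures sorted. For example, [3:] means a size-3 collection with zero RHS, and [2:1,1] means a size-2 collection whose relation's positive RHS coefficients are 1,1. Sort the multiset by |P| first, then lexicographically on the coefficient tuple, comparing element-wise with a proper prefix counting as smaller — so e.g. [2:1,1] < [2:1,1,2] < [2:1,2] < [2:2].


Δ(Σ) — 10 vertices, 25 min non-faces:

  • {0,5}:  v_{0} + v_{5} = 0  →  sig = [2:]
  • {2,9}:  v_{2} + v_{9} = 0  →  sig = [2:]
  • {3,7}:  v_{3} + v_{7} = 0  →  sig = [2:]
  • {6,8}:  v_{6} + v_{8} = 0  →  sig = [2:]
  • {0,2}:  v_{0} + v_{2} = v_{3} + v_{6}  →  sig = [2:1,1]
  • {0,7}:  v_{0} + v_{7} = v_{6} + v_{9}  →  sig = [2:1,1]
  • {0,8}:  v_{0} + v_{8} = v_{3} + v_{9}  →  sig = [2:1,1]
  • {1,2}:  v_{1} + v_{2} = v_{3} + v_{8}  →  sig = [2:1,1]
  • {1,6}:  v_{1} + v_{6} = v_{3} + v_{9}  →  sig = [2:1,1]
  • {1,7}:  v_{1} + v_{7} = v_{8} + v_{9}  →  sig = [2:1,1]
  • {2,4}:  v_{2} + v_{4} = v_{7} + v_{8}  →  sig = [2:1,1]
  • {3,4}:  v_{3} + v_{4} = v_{8} + v_{9}  →  sig = [2:1,1]
  • {3,5}:  v_{3} + v_{5} = v_{2} + v_{8}  →  sig = [2:1,1]
  • {4,6}:  v_{4} + v_{6} = v_{7} + v_{9}  →  sig = [2:1,1]
  • {5,6}:  v_{5} + v_{6} = v_{2} + v_{7}  →  sig = [2:1,1]
  • {5,9}:  v_{5} + v_{9} = v_{7} + v_{8}  →  sig = [2:1,1]
  • {0,4}:  v_{0} + v_{4} = 2·v_{9}  →  sig = [2:2]
  • {1,5}:  v_{1} + v_{5} = 2·v_{8}  →  sig = [2:2]
  • {0,1}:  v_{0} + v_{1} = 2·v_{3} + 2·v_{9}  →  sig = [2:2,2]
  • {1,4}:  v_{1} + v_{4} = 2·v_{8} + 2·v_{9}  →  sig = [2:2,2]
  • {4,5}:  v_{4} + v_{5} = 2·v_{7} + 2·v_{8}  →  sig = [2:2,2]
  • {2,7,8}:  v_{2} + v_{7} + v_{8} = v_{5}  →  sig = [3:1]
  • {3,6,9}:  v_{3} + v_{6} + v_{9} = v_{0}  →  sig = [3:1]
  • {3,8,9}:  v_{3} + v_{8} + v_{9} = v_{1}  →  sig = [3:1]
  • {7,8,9}:  v_{7} + v_{8} + v_{9} = v_{4}  →  sig = [3:1]

Signatures (|P|; sorted positive RHS coefficients), sorted:
[[2:], [2:], [2:], [2:], [2:1,1], [2:1,1], [2:1,1], [2:1,1], [2:1,1], [2:1,1], [2:1,1], [2:1,1], [2:1,1], [2:1,1], [2:1,1], [2:1,1], [2:2], [2:2], [2:2,2], [2:2,2], [2:2,2], [3:1], [3:1], [3:1], [3:1]]


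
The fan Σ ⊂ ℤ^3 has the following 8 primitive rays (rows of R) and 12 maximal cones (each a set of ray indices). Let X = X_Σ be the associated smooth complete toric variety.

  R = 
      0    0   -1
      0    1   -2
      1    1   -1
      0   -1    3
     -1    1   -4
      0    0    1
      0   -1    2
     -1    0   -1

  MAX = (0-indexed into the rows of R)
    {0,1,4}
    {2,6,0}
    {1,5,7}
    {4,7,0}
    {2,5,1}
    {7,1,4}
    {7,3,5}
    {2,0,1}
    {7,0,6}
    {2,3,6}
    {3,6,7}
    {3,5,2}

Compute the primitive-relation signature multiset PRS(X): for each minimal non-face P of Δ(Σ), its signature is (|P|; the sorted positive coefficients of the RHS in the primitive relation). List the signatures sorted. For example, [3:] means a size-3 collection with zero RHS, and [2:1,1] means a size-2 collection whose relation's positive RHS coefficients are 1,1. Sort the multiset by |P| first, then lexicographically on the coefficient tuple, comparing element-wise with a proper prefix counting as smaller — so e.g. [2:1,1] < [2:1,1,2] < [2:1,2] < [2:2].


11 collections generate NE(X_Σ); each relation:

  {0,5}:  v_{0} + v_{5} = 0  ⇒ sig = [2:]
  {1,6}:  v_{1} + v_{6} = 0  ⇒ sig = [2:]
  {0,3}:  v_{0} + v_{3} = v_{6}  ⇒ sig = [2:1]
  {1,3}:  v_{1} + v_{3} = v_{5}  ⇒ sig = [2:1]
  {2,7}:  v_{2} + v_{7} = v_{1}  ⇒ sig = [2:1]
  {3,4}:  v_{3} + v_{4} = v_{7}  ⇒ sig = [2:1]
  {5,6}:  v_{5} + v_{6} = v_{3}  ⇒ sig = [2:1]
  {4,5}:  v_{4} + v_{5} = v_{1} + v_{7}  ⇒ sig = [2:1,1]
  {4,6}:  v_{4} + v_{6} = v_{0} + v_{7}  ⇒ sig = [2:1,1]
  {2,4}:  v_{2} + v_{4} = v_{0} + 2·v_{1}  ⇒ sig = [2:1,2]
  {0,1,7}:  v_{0} + v_{1} + v_{7} = v_{4}  ⇒ sig = [3:1]

Hence PRS(X_Σ) =
[[2:], [2:], [2:1], [2:1], [2:1], [2:1], [2:1], [2:1,1], [2:1,1], [2:1,2], [3:1]]


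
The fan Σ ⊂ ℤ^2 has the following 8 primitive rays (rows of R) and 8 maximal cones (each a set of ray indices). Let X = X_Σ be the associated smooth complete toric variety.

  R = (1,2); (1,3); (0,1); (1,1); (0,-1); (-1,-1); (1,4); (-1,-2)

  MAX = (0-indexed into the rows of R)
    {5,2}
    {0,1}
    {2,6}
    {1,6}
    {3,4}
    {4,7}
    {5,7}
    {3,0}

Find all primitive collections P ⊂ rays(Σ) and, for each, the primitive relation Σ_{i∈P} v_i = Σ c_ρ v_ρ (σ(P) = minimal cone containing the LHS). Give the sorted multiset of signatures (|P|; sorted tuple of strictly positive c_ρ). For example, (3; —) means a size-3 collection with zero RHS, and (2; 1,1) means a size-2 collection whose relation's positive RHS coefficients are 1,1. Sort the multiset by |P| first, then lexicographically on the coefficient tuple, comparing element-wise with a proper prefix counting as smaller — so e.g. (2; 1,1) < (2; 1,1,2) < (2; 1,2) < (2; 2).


20 minimal non-faces of Δ(Σ) (on 8 rays):

  • {0,7}:  v_{0} + v_{7} = 0  ⇒ sig = (2; —)
  • {2,4}:  v_{2} + v_{4} = 0  ⇒ sig = (2; —)
  • {3,5}:  v_{3} + v_{5} = 0  ⇒ sig = (2; —)
  • {0,2}:  v_{0} + v_{2} = v_{1}  ⇒ sig = (2; 1)
  • {0,4}:  v_{0} + v_{4} = v_{3}  ⇒ sig = (2; 1)
  • {0,5}:  v_{0} + v_{5} = v_{2}  ⇒ sig = (2; 1)
  • {1,2}:  v_{1} + v_{2} = v_{6}  ⇒ sig = (2; 1)
  • {1,4}:  v_{1} + v_{4} = v_{0}  ⇒ sig = (2; 1)
  • {1,7}:  v_{1} + v_{7} = v_{2}  ⇒ sig = (2; 1)
  • {2,3}:  v_{2} + v_{3} = v_{0}  ⇒ sig = (2; 1)
  • {2,7}:  v_{2} + v_{7} = v_{5}  ⇒ sig = (2; 1)
  • {3,7}:  v_{3} + v_{7} = v_{4}  ⇒ sig = (2; 1)
  • {4,5}:  v_{4} + v_{5} = v_{7}  ⇒ sig = (2; 1)
  • {4,6}:  v_{4} + v_{6} = v_{1}  ⇒ sig = (2; 1)
  • {3,6}:  v_{3} + v_{6} = v_{0} + v_{1}  ⇒ sig = (2; 1,1)
  • {0,6}:  v_{0} + v_{6} = 2·v_{1}  ⇒ sig = (2; 2)
  • {1,3}:  v_{1} + v_{3} = 2·v_{0}  ⇒ sig = (2; 2)
  • {1,5}:  v_{1} + v_{5} = 2·v_{2}  ⇒ sig = (2; 2)
  • {6,7}:  v_{6} + v_{7} = 2·v_{2}  ⇒ sig = (2; 2)
  • {5,6}:  v_{5} + v_{6} = 3·v_{2}  ⇒ sig = (2; 3)

Hence PRS(X_Σ) =
[(2; —), (2; —), (2; —), (2; 1), (2; 1), (2; 1), (2; 1), (2; 1), (2; 1), (2; 1), (2; 1), (2; 1), (2; 1), (2; 1), (2; 1,1), (2; 2), (2; 2), (2; 2), (2; 2), (2; 3)]


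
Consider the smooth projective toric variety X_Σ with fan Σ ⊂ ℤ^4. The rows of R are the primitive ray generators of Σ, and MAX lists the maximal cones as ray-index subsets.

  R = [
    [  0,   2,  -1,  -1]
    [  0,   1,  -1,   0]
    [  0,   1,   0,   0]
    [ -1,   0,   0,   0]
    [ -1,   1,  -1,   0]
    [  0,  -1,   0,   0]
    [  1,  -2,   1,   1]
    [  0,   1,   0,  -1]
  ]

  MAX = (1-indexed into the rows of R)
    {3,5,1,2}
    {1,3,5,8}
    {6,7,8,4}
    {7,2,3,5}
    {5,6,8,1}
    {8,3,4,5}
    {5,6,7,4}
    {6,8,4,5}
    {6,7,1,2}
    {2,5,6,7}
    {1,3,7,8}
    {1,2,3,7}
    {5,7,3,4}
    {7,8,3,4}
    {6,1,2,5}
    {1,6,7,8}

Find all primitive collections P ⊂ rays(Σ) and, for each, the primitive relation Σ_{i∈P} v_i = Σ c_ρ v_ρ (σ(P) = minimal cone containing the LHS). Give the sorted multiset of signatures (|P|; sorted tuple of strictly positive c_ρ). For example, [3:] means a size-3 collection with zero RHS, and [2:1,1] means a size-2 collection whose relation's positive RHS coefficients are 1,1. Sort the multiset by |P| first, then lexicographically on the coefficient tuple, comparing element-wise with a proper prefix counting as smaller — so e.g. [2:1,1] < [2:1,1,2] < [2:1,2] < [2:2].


6 minimal non-faces of Δ(Σ) (on 8 rays):

  P={3,6}:  v_{3} + v_{6} = 0  ⟹  sig = [2:]
  P={2,4}:  v_{2} + v_{4} = v_{5}  ⟹  sig = [2:1]
  P={2,8}:  v_{2} + v_{8} = v_{1}  ⟹  sig = [2:1]
  P={1,4}:  v_{1} + v_{4} = v_{5} + v_{8}  ⟹  sig = [2:1,1]
  P={5,7,8}:  v_{5} + v_{7} + v_{8} = 0  ⟹  sig = [3:]
  P={1,5,7}:  v_{1} + v_{5} + v_{7} = v_{2}  ⟹  sig = [3:1]

Signatures (|P|; sorted positive RHS coefficients), sorted:
    |P|=2: 4 collections, coeffs (), (1), (1), (1,1)
    |P|=3: 2 collections, coeffs (), (1)


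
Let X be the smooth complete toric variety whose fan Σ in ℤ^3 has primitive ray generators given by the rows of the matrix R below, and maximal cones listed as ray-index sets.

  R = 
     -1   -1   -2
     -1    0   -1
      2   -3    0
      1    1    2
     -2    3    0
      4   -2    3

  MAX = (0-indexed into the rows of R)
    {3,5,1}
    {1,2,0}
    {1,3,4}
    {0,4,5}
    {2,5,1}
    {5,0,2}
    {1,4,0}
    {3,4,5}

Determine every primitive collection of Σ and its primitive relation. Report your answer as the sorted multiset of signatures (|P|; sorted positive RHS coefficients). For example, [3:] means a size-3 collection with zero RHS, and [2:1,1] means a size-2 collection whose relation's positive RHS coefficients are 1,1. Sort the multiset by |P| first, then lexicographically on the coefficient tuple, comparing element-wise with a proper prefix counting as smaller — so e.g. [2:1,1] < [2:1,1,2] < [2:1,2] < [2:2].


Σ has 5 primitive collections:

  • {0,3}:  v_{0} + v_{3} = 0  so sig = [2:]
  • {2,4}:  v_{2} + v_{4} = 0  so sig = [2:]
  • {2,3}:  v_{2} + v_{3} = v_{1} + v_{5}  so sig = [2:1,1]
  • {0,1,5}:  v_{0} + v_{1} + v_{5} = v_{2}  so sig = [3:1]
  • {1,4,5}:  v_{1} + v_{4} + v_{5} = v_{3}  so sig = [3:1]

Sorted signature multiset PRS(X):
[[2:], [2:], [2:1,1], [3:1], [3:1]]


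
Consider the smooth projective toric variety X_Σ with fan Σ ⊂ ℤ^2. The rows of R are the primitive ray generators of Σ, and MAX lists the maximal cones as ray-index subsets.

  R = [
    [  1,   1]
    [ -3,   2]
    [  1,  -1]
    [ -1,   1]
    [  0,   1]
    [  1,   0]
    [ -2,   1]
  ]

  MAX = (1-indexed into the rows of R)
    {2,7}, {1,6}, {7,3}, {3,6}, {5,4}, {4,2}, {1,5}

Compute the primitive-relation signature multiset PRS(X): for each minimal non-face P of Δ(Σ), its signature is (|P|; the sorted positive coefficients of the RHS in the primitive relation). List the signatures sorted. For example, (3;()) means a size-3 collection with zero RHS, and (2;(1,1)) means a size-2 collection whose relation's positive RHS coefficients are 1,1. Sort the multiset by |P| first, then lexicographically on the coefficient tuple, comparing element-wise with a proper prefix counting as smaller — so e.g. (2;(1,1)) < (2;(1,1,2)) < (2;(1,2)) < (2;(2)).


Σ has 14 primitive collections:

  • {3,4}:  v_{3} + v_{4} = 0 ; sig = (2;())
  • {2,3}:  v_{2} + v_{3} = v_{7} ; sig = (2;(1))
  • {3,5}:  v_{3} + v_{5} = v_{6} ; sig = (2;(1))
  • {4,6}:  v_{4} + v_{6} = v_{5} ; sig = (2;(1))
  • {4,7}:  v_{4} + v_{7} = v_{2} ; sig = (2;(1))
  • {5,6}:  v_{5} + v_{6} = v_{1} ; sig = (2;(1))
  • {6,7}:  v_{6} + v_{7} = v_{4} ; sig = (2;(1))
  • {1,7}:  v_{1} + v_{7} = v_{4} + v_{5} ; sig = (2;(1,1))
  • {1,2}:  v_{1} + v_{2} = 2·v_{4} + v_{5} ; sig = (2;(1,2))
  • {1,3}:  v_{1} + v_{3} = 2·v_{6} ; sig = (2;(2))
  • {1,4}:  v_{1} + v_{4} = 2·v_{5} ; sig = (2;(2))
  • {2,6}:  v_{2} + v_{6} = 2·v_{4} ; sig = (2;(2))
  • {5,7}:  v_{5} + v_{7} = 2·v_{4} ; sig = (2;(2))
  • {2,5}:  v_{2} + v_{5} = 3·v_{4} ; sig = (2;(3))

Signatures (|P|; sorted positive RHS coefficients), sorted:
[(2;()), (2;(1)), (2;(1)), (2;(1)), (2;(1)), (2;(1)), (2;(1)), (2;(1,1)), (2;(1,2)), (2;(2)), (2;(2)), (2;(2)), (2;(2)), (2;(3))]
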